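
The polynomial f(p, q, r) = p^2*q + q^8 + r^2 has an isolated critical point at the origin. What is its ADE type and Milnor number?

The Hessian of f at 0 has rank 1. Corank 2; j^3 = p^2*q has shape L^2 M (L != M), so D-series; mu = 9 gives D_9.

Type D_9, Milnor number mu = 9.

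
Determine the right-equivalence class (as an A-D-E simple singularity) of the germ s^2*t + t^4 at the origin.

D5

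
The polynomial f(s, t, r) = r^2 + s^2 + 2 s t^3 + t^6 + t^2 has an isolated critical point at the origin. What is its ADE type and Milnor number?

The Hessian of f at 0 is [[2, 0, 0], [0, 2, 0], [0, 0, 2]] with rank 3, so corank 0. A Groebner basis of the Jacobian ideal J(f) in C{s,t,r} is {s, t, r}; counting standard monomials gives mu = 1. Corank 0: nondegenerate Morse point, so A_1.

Type A_1, Milnor number mu = 1.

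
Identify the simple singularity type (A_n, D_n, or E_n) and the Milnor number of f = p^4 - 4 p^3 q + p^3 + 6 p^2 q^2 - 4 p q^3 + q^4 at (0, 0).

The Hessian of f at 0 has rank 0. Corank 2; j^3 = p^3 is a perfect cube, so E-series; the 4-jet and mu = 6 give E_6.

Type E6, Milnor number mu = 6.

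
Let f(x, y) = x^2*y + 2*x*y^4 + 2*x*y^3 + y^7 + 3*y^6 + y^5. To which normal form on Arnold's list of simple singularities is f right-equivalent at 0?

D7

The Hessian of f at 0 is [[0, 0], [0, 0]] with rank 0, so corank 2. A Groebner basis of the Jacobian ideal J(f) in C{x,y} is {x*y + y^4 + y^3, x^3, x^2*y + x^2/4 + x*y/4 + y^3/4, -x^2/4 + x*y^2 - 5*x*y/4 - 5*y^3/4}; counting standard monomials gives mu = 7. Corank 2; j^3 = x^2*y has shape L^2 M (L != M), so D-series; mu = 7 gives D_7.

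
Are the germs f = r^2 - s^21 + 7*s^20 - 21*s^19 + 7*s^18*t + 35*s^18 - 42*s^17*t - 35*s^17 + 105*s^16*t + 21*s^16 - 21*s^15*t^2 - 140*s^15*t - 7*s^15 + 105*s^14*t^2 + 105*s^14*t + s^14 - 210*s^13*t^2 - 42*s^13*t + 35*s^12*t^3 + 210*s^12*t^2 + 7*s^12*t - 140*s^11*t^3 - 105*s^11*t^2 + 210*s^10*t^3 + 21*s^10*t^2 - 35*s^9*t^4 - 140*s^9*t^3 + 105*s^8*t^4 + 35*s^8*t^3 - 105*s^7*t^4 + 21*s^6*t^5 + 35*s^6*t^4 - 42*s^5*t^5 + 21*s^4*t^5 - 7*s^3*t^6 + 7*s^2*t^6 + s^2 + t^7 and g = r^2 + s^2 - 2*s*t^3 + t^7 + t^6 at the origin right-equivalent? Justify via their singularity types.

The Hessian of f at 0 has rank 2. Corank 1: A-series; mu = 6 gives A_6. The Hessian of g at 0 has rank 2. Corank 1: A-series; mu = 6 gives A_6. Both have type A_6, hence right-equivalent.

Yes.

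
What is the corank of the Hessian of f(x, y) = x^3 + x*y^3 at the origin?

2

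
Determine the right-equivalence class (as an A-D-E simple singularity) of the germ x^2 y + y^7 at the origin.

D_{8}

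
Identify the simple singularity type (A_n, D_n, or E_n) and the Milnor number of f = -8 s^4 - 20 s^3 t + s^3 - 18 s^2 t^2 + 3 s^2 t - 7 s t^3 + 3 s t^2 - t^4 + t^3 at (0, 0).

Type E_{7}, Milnor number mu = 7.

The Hessian of f at 0 has rank 0. Corank 2; j^3 = (s + t)^3 is a perfect cube, so E-series; the 4-jet and mu = 7 give E_7.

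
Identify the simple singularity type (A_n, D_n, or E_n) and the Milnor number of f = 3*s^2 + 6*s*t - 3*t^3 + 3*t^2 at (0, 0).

The Hessian of f at 0 is [[6, 6], [6, 6]] with rank 1, so corank 1. A Groebner basis of the Jacobian ideal J(f) in C{s,t} is {t^2, s + t}; counting standard monomials gives mu = 2. Corank 1: A-series; mu = 2 gives A_2.

Type A_2, Milnor number mu = 2.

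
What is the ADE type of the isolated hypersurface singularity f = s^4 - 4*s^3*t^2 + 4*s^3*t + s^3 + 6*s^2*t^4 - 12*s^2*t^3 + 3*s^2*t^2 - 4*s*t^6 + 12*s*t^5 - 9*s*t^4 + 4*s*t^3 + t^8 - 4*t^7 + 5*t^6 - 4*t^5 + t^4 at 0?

E_{6}

The Hessian of f at 0 has rank 0. Corank 2; j^3 = s^3 is a perfect cube, so E-series; the 4-jet and mu = 6 give E_6.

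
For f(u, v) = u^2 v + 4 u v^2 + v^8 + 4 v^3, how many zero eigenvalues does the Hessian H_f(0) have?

2

Hessian at 0 has rank 0.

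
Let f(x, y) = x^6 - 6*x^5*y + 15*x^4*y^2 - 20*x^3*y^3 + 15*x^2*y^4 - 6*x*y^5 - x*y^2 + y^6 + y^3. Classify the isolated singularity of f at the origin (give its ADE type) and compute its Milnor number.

Type D7, Milnor number mu = 7.

The Hessian of f at 0 is [[0, 0], [0, 0]] with rank 0, so corank 2. A Groebner basis of the Jacobian ideal J(f) in C{x,y} is {x^5 - y^2/6, y^3, x*y - y^2}; counting standard monomials gives mu = 7. Corank 2; j^3 = -y^2*(x - y) has shape L^2 M (L != M), so D-series; mu = 7 gives D_7.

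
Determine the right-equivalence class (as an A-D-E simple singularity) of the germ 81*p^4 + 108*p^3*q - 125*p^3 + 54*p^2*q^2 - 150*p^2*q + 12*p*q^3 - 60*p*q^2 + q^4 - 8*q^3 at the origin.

The Hessian of f at 0 has rank 0. Corank 2; j^3 = -(5*p + 2*q)^3 is a perfect cube, so E-series; the 4-jet and mu = 6 give E_6.

E6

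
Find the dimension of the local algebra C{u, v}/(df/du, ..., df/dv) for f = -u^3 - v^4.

6

The Hessian of f at 0 has rank 0. Corank 2; j^3 = -u^3 is a perfect cube, so E-series; the 4-jet and mu = 6 give E_6.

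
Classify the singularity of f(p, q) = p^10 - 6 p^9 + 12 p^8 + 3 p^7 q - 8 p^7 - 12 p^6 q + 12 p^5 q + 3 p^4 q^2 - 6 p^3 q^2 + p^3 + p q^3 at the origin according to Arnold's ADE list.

The Hessian of f at 0 is [[0, 0], [0, 0]] with rank 0, so corank 2. A Groebner basis of the Jacobian ideal J(f) in C{p,q} is {p^3, p*q^2, 3*p^2 + q^3}; counting standard monomials gives mu = 7. Corank 2; j^3 = p^3 is a perfect cube, so E-series; the 4-jet and mu = 7 give E_7.

E_7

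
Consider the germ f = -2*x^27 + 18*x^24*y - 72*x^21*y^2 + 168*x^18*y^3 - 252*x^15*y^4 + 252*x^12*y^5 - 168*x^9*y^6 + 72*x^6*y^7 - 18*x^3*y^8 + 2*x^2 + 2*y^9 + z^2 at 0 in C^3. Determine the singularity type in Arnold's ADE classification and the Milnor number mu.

Type A_8, Milnor number mu = 8.

The Hessian of f at 0 is [[4, 0, 0], [0, 0, 0], [0, 0, 2]] with rank 2, so corank 1. A Groebner basis of the Jacobian ideal J(f) in C{x,y,z} is {y^8, x, z}; counting standard monomials gives mu = 8. Corank 1: A-series; mu = 8 gives A_8.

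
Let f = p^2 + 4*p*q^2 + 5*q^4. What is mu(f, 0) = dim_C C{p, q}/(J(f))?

3

The Hessian of f at 0 has rank 1. Corank 1: A-series; mu = 3 gives A_3.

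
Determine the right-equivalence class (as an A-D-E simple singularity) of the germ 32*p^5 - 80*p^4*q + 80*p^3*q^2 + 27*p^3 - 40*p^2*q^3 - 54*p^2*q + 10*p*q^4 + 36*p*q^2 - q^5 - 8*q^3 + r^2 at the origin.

The Hessian of f at 0 has rank 1. Corank 2; j^3 = (3*p - 2*q)^3 is a perfect cube, so E-series; the 5-jet and mu = 8 give E_8.

E_8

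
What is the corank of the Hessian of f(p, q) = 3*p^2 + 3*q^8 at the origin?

1

Hessian at 0 has rank 1.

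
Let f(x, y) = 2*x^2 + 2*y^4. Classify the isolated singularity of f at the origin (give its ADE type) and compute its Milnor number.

Type A_3, Milnor number mu = 3.

The Hessian of f at 0 is [[4, 0], [0, 0]] with rank 1, so corank 1. A Groebner basis of the Jacobian ideal J(f) in C{x,y} is {y^3, x}; counting standard monomials gives mu = 3. Corank 1: A-series; mu = 3 gives A_3.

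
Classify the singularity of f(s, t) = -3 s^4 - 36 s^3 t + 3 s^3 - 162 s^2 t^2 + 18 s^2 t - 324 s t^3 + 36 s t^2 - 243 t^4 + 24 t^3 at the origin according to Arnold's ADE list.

E_6

The Hessian of f at 0 is [[0, 0], [0, 0]] with rank 0, so corank 2. A Groebner basis of the Jacobian ideal J(f) in C{s,t} is {t^4, s*t^2 + 7*t^3/3, s^2 + 4*s*t + 4*t^2}; counting standard monomials gives mu = 6. Corank 2; j^3 = 3*(s + 2*t)^3 is a perfect cube, so E-series; the 4-jet and mu = 6 give E_6.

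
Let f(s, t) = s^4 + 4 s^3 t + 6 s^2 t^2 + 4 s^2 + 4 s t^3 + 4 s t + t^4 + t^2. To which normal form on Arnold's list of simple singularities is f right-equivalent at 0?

A_3

The Hessian of f at 0 is [[8, 4], [4, 2]] with rank 1, so corank 1. A Groebner basis of the Jacobian ideal J(f) in C{s,t} is {t^3, s + t/2}; counting standard monomials gives mu = 3. Corank 1: A-series; mu = 3 gives A_3.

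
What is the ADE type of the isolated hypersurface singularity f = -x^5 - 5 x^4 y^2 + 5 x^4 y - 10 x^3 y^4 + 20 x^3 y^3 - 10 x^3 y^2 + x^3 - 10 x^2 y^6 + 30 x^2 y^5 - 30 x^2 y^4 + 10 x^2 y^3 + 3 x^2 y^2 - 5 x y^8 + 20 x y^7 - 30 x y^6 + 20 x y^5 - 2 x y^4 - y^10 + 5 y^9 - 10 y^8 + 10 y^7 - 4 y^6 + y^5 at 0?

The Hessian of f at 0 is [[0, 0], [0, 0]] with rank 0, so corank 2. A Groebner basis of the Jacobian ideal J(f) in C{x,y} is {x^2/4 + x*y^3 + x*y^2/2, x^2 + 2*x*y^2 + y^4, x^3, x^2*y - x^2/2 - x*y^2}; counting standard monomials gives mu = 8. Corank 2; j^3 = x^3 is a perfect cube, so E-series; the 5-jet and mu = 8 give E_8.

E8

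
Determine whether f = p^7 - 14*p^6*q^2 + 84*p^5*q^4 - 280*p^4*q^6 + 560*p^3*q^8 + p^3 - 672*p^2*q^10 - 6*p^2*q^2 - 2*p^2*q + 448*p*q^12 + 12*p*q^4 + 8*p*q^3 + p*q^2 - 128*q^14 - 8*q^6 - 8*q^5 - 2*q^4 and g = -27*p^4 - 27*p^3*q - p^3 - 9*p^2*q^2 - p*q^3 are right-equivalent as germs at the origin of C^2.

No.

The Hessian of f at 0 is [[0, 0], [0, 0]] with rank 0, so corank 2. A Groebner basis of the Jacobian ideal J(f) in C{p,q} is {-p^2/4 + p*q/4 + q^4 + q^3/2, p^3 - 3*p^2*q + 3*p^2/2 - 37*p*q/14 + 9*q^3/7 + 8*q^2/7, -p^2/2 + p*q^2 + p*q/2}; counting standard monomials gives mu = 8. Corank 2; j^3 = p*(p - q)^2 has shape L^2 M (L != M), so D-series; mu = 8 gives D_8. The Hessian of g at 0 is [[0, 0], [0, 0]] with rank 0, so corank 2. A Groebner basis of the Jacobian ideal J(g) in C{p,q} is {p^2/3 + q^4 + q^3/9, p^3, p^2*q - p^2/9 - q^3/27, 2*p^2/3 + p*q^2 + 2*q^3/9}; counting standard monomials gives mu = 7. Corank 2; j^3 = -p^3 is a perfect cube, so E-series; the 4-jet and mu = 7 give E_7. f is D_8 but g is E_7, hence not right-equivalent.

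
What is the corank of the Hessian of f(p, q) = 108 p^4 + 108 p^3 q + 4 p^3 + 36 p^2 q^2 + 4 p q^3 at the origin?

The Hessian at 0 is [[0, 0], [0, 0]] of rank 0; hence corank 2.

2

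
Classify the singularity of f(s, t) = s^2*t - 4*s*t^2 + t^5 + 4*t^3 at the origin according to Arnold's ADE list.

D_{6}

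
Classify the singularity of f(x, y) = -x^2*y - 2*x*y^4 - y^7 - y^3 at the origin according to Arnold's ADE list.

D_{4}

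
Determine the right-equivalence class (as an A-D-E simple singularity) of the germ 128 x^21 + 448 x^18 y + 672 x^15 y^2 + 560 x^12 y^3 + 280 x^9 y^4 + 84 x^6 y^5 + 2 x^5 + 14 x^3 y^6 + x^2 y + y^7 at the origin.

The Hessian of f at 0 has rank 0. Corank 2; j^3 = x^2*y has shape L^2 M (L != M), so D-series; mu = 8 gives D_8.

D8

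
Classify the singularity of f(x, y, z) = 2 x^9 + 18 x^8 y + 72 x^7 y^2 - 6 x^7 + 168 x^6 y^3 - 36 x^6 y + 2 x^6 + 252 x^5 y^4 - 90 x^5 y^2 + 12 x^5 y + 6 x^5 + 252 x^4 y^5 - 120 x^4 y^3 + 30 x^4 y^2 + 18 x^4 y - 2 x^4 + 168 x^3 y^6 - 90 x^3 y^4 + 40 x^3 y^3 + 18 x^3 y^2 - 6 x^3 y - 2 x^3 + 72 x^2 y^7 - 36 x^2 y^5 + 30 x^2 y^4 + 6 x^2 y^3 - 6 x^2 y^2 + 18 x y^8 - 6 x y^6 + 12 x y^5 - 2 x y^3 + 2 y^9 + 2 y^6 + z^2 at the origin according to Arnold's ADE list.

E_7

The Hessian of f at 0 has rank 1. Corank 2; j^3 = -2*x^3 is a perfect cube, so E-series; the 4-jet and mu = 7 give E_7.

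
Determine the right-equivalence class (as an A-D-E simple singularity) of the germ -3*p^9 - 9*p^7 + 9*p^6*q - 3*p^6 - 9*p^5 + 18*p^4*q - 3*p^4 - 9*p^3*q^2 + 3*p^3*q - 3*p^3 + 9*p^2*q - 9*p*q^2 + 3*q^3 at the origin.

The Hessian of f at 0 has rank 0. Corank 2; j^3 = -3*(p - q)^3 is a perfect cube, so E-series; the 4-jet and mu = 7 give E_7.

E7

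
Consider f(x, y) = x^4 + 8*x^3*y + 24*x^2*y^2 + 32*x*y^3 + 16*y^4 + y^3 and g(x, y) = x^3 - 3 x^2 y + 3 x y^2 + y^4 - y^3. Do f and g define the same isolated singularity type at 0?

Yes.

The Hessian of f at 0 is [[0, 0], [0, 0]] with rank 0, so corank 2. A Groebner basis of the Jacobian ideal J(f) in C{x,y} is {x^3 + 6*x^2*y, y^2}; counting standard monomials gives mu = 6. Corank 2; j^3 = y^3 is a perfect cube, so E-series; the 4-jet and mu = 6 give E_6. The Hessian of g at 0 is [[0, 0], [0, 0]] with rank 0, so corank 2. A Groebner basis of the Jacobian ideal J(g) in C{x,y} is {y^3, x^2 - 2*x*y + y^2}; counting standard monomials gives mu = 6. Corank 2; j^3 = (x - y)^3 is a perfect cube, so E-series; the 4-jet and mu = 6 give E_6. Both have type E_6, hence right-equivalent.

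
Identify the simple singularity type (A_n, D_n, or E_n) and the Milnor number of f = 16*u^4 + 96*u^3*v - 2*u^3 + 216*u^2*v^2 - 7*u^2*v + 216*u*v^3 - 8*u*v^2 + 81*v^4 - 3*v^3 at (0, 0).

Type D_{5}, Milnor number mu = 5.

The Hessian of f at 0 is [[0, 0], [0, 0]] with rank 0, so corank 2. A Groebner basis of the Jacobian ideal J(f) in C{u,v} is {u*v^2 - u*v/8 - v^2/8, u*v/8 + v^3 + v^2/8, u^2 + 5*u*v/2 + 3*v^2/2}; counting standard monomials gives mu = 5. Corank 2; j^3 = -(u + v)^2*(2*u + 3*v) has shape L^2 M (L != M), so D-series; mu = 5 gives D_5.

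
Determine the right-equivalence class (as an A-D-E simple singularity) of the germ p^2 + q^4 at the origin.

A_{3}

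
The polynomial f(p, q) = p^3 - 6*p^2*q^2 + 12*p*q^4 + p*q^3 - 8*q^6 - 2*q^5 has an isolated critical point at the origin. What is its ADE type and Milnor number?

The Hessian of f at 0 has rank 0. Corank 2; j^3 = p^3 is a perfect cube, so E-series; the 4-jet and mu = 7 give E_7.

Type E_7, Milnor number mu = 7.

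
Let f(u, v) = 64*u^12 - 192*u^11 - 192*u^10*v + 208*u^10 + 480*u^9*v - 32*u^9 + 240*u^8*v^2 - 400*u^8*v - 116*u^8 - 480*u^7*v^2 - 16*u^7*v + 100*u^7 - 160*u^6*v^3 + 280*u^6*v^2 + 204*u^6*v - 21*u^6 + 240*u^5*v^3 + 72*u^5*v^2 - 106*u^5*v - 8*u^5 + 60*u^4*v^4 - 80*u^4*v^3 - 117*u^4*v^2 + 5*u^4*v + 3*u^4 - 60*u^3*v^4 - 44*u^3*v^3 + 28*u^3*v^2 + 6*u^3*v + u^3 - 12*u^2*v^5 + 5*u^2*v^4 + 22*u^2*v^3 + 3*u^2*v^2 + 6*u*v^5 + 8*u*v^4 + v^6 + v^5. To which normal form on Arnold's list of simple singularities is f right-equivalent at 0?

E8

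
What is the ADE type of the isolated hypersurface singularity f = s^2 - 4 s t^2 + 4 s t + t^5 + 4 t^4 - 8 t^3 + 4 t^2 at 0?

The Hessian of f at 0 has rank 1. Corank 1: A-series; mu = 4 gives A_4.

A4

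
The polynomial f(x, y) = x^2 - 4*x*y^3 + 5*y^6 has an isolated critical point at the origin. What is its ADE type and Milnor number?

Type A_{5}, Milnor number mu = 5.

The Hessian of f at 0 has rank 1. Corank 1: A-series; mu = 5 gives A_5.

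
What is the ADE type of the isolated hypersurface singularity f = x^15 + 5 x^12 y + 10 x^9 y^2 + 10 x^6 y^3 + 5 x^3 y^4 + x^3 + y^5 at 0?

E_8

The Hessian of f at 0 has rank 0. Corank 2; j^3 = x^3 is a perfect cube, so E-series; the 5-jet and mu = 8 give E_8.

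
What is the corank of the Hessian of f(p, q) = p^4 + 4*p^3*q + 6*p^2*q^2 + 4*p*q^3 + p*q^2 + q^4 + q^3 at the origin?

Hessian at 0 has rank 0.

2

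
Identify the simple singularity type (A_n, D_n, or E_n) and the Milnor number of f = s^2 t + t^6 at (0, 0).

Type D_{7}, Milnor number mu = 7.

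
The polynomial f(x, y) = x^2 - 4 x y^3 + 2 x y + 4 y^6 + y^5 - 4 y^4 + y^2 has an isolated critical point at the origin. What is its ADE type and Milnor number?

Type A_{4}, Milnor number mu = 4.

The Hessian of f at 0 has rank 1. Corank 1: A-series; mu = 4 gives A_4.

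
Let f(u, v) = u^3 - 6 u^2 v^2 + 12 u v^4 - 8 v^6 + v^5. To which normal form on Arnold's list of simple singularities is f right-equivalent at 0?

E_{8}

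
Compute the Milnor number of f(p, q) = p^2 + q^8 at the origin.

7

The Hessian of f at 0 is [[2, 0], [0, 0]] with rank 1, so corank 1. A Groebner basis of the Jacobian ideal J(f) in C{p,q} is {q^7, p}; counting standard monomials gives mu = 7. Corank 1: A-series; mu = 7 gives A_7.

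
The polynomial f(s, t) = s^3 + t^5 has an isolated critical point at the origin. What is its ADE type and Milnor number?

Type E_8, Milnor number mu = 8.

The Hessian of f at 0 has rank 0. Corank 2; j^3 = s^3 is a perfect cube, so E-series; the 5-jet and mu = 8 give E_8.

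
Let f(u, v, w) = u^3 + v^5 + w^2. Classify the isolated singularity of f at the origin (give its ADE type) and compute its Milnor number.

The Hessian of f at 0 has rank 1. Corank 2; j^3 = u^3 is a perfect cube, so E-series; the 5-jet and mu = 8 give E_8.

Type E_{8}, Milnor number mu = 8.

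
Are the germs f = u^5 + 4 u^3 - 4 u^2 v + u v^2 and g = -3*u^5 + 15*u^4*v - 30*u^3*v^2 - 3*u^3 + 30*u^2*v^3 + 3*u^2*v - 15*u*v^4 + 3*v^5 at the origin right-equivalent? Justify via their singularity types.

The Hessian of f at 0 is [[0, 0], [0, 0]] with rank 0, so corank 2. A Groebner basis of the Jacobian ideal J(f) in C{u,v} is {-32*u*v/5 + v^4 + 16*v^2/5, u*v^2 - v^3/2, u^2 - u*v/2}; counting standard monomials gives mu = 6. Corank 2; j^3 = u*(2*u - v)^2 has shape L^2 M (L != M), so D-series; mu = 6 gives D_6. The Hessian of g at 0 is [[0, 0], [0, 0]] with rank 0, so corank 2. A Groebner basis of the Jacobian ideal J(g) in C{u,v} is {u*v/5 + v^4, u*v^2, u^2 - u*v}; counting standard monomials gives mu = 6. Corank 2; j^3 = -3*u^2*(u - v) has shape L^2 M (L != M), so D-series; mu = 6 gives D_6. Both have type D_6, hence right-equivalent.

Yes.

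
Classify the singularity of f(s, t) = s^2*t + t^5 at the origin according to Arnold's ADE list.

D6

The Hessian of f at 0 has rank 0. Corank 2; j^3 = s^2*t has shape L^2 M (L != M), so D-series; mu = 6 gives D_6.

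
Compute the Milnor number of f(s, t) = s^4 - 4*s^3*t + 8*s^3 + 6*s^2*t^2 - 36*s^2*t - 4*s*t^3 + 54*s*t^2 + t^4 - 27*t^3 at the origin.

The Hessian of f at 0 is [[0, 0], [0, 0]] with rank 0, so corank 2. A Groebner basis of the Jacobian ideal J(f) in C{s,t} is {t^4, s*t^2 - 4*t^3/3, s^2 - 3*s*t + 9*t^2/4}; counting standard monomials gives mu = 6. Corank 2; j^3 = (2*s - 3*t)^3 is a perfect cube, so E-series; the 4-jet and mu = 6 give E_6.

6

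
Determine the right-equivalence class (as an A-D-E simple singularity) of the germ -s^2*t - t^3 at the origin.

The Hessian of f at 0 has rank 0. Corank 2; j^3 = -t*(s^2 + t^2) splits into three distinct lines over C (the quadratic factor has nonzero discriminant), so D_4.

D_{4}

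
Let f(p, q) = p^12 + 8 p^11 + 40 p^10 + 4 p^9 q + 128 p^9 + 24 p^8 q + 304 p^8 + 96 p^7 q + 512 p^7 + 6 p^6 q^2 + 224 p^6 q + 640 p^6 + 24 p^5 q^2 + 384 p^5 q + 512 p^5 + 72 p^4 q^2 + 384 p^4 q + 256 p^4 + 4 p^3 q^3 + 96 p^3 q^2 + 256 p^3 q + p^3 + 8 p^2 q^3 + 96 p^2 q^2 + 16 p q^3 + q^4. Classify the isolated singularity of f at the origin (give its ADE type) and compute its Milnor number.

Type E_6, Milnor number mu = 6.

The Hessian of f at 0 has rank 0. Corank 2; j^3 = p^3 is a perfect cube, so E-series; the 4-jet and mu = 6 give E_6.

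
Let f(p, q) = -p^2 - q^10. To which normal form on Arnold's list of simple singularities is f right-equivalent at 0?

A_9

The Hessian of f at 0 has rank 1. Corank 1: A-series; mu = 9 gives A_9.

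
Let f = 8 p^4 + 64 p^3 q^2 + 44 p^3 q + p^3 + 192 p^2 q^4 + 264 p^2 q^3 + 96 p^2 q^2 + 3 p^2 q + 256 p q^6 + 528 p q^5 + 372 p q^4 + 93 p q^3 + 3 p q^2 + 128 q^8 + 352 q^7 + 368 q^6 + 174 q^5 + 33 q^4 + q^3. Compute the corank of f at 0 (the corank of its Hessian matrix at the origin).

Hessian at 0 has rank 0.

2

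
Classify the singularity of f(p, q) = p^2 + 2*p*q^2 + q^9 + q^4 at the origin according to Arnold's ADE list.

A8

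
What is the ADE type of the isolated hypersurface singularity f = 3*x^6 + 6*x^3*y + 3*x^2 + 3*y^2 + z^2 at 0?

A_1

The Hessian of f at 0 is [[6, 0, 0], [0, 6, 0], [0, 0, 2]] with rank 3, so corank 0. A Groebner basis of the Jacobian ideal J(f) in C{x,y,z} is {x, y, z}; counting standard monomials gives mu = 1. Corank 0: nondegenerate Morse point, so A_1.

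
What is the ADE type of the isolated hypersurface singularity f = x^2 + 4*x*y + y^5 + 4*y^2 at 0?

A_4

The Hessian of f at 0 is [[2, 4], [4, 8]] with rank 1, so corank 1. A Groebner basis of the Jacobian ideal J(f) in C{x,y} is {y^4, x + 2*y}; counting standard monomials gives mu = 4. Corank 1: A-series; mu = 4 gives A_4.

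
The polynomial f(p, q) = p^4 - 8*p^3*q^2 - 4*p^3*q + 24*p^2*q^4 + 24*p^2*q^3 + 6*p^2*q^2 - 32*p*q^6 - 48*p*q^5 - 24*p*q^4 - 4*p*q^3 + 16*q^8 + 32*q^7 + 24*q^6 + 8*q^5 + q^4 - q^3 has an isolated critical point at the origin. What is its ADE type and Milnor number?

Type E_6, Milnor number mu = 6.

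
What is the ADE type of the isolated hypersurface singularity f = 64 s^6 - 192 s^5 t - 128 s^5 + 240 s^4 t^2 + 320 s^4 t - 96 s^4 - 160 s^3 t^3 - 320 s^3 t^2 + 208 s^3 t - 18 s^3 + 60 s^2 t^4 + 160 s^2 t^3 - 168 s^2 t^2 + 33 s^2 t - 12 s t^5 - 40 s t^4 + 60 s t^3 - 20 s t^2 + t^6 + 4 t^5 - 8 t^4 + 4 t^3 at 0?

The Hessian of f at 0 is [[0, 0], [0, 0]] with rank 0, so corank 2. A Groebner basis of the Jacobian ideal J(f) in C{s,t} is {-11907*s^2/4 + 33615*s*t/8 + t^4 + 69*t^3/4 - 5913*t^2/4, s^3 + 78*s^2 - 109*s*t - 2*t^3/3 + 38*t^2, s^2*t + 90*s^2 - 126*s*t - 8*t^3/9 + 44*t^2, 153*s^2/2 + s*t^2 - 429*s*t/4 - 19*t^3/18 + 75*t^2/2}; counting standard monomials gives mu = 7. Corank 2; j^3 = -(2*s - t)*(3*s - 2*t)^2 has shape L^2 M (L != M), so D-series; mu = 7 gives D_7.

D_{7}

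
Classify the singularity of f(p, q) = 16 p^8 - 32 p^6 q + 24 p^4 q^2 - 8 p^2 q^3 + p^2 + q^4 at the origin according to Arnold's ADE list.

A3

The Hessian of f at 0 has rank 1. Corank 1: A-series; mu = 3 gives A_3.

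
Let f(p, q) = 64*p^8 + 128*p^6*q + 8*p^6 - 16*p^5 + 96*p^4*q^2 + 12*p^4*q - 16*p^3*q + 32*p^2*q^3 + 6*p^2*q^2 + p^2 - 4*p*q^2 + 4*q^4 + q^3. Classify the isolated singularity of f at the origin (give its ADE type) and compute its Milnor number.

Type A_{2}, Milnor number mu = 2.

The Hessian of f at 0 is [[2, 0], [0, 0]] with rank 1, so corank 1. A Groebner basis of the Jacobian ideal J(f) in C{p,q} is {q^2, p}; counting standard monomials gives mu = 2. Corank 1: A-series; mu = 2 gives A_2.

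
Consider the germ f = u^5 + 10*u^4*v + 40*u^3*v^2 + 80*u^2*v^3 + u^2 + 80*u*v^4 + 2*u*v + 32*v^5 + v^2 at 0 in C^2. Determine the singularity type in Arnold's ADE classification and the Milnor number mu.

Type A_4, Milnor number mu = 4.

The Hessian of f at 0 is [[2, 2], [2, 2]] with rank 1, so corank 1. A Groebner basis of the Jacobian ideal J(f) in C{u,v} is {v^4, u + v}; counting standard monomials gives mu = 4. Corank 1: A-series; mu = 4 gives A_4.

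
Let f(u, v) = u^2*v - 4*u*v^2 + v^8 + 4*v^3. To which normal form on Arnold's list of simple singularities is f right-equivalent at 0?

D9

The Hessian of f at 0 has rank 0. Corank 2; j^3 = v*(u - 2*v)^2 has shape L^2 M (L != M), so D-series; mu = 9 gives D_9.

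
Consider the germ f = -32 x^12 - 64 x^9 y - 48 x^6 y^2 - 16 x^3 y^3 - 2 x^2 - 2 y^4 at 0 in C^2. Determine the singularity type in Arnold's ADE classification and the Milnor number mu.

Type A_3, Milnor number mu = 3.

The Hessian of f at 0 has rank 1. Corank 1: A-series; mu = 3 gives A_3.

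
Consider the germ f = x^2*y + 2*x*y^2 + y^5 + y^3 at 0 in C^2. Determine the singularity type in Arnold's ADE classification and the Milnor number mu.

The Hessian of f at 0 has rank 0. Corank 2; j^3 = y*(x + y)^2 has shape L^2 M (L != M), so D-series; mu = 6 gives D_6.

Type D_{6}, Milnor number mu = 6.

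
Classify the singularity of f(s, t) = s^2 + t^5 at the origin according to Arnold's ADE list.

A_{4}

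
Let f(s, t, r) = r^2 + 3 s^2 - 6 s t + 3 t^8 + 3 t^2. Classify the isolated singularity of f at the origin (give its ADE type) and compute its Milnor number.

The Hessian of f at 0 is [[6, -6, 0], [-6, 6, 0], [0, 0, 2]] with rank 2, so corank 1. A Groebner basis of the Jacobian ideal J(f) in C{s,t,r} is {t^7, s - t, r}; counting standard monomials gives mu = 7. Corank 1: A-series; mu = 7 gives A_7.

Type A_7, Milnor number mu = 7.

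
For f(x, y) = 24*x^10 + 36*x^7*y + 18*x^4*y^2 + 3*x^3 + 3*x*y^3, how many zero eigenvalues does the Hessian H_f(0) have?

2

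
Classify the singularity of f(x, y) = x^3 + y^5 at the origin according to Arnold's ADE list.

E8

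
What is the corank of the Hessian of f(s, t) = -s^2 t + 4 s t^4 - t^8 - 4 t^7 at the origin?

2

The Hessian at 0 is [[0, 0], [0, 0]] of rank 0; hence corank 2.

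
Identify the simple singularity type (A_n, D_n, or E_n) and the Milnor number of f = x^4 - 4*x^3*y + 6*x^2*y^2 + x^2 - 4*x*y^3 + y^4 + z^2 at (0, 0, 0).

Type A3, Milnor number mu = 3.

The Hessian of f at 0 is [[2, 0, 0], [0, 0, 0], [0, 0, 2]] with rank 2, so corank 1. A Groebner basis of the Jacobian ideal J(f) in C{x,y,z} is {y^3, x, z}; counting standard monomials gives mu = 3. Corank 1: A-series; mu = 3 gives A_3.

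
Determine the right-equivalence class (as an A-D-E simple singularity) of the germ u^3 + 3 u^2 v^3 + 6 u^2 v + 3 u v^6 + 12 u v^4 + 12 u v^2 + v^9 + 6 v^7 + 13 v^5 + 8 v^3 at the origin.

E8

The Hessian of f at 0 has rank 0. Corank 2; j^3 = (u + 2*v)^3 is a perfect cube, so E-series; the 5-jet and mu = 8 give E_8.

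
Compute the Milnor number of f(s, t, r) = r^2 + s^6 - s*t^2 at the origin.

7

The Hessian of f at 0 is [[0, 0, 0], [0, 0, 0], [0, 0, 2]] with rank 1, so corank 2. A Groebner basis of the Jacobian ideal J(f) in C{s,t,r} is {s^5 - t^2/6, t^3, s*t, r}; counting standard monomials gives mu = 7. Corank 2; j^3 = -s*t^2 has shape L^2 M (L != M), so D-series; mu = 7 gives D_7.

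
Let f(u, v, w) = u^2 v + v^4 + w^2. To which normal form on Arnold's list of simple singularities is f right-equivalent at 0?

D5

The Hessian of f at 0 has rank 1. Corank 2; j^3 = u^2*v has shape L^2 M (L != M), so D-series; mu = 5 gives D_5.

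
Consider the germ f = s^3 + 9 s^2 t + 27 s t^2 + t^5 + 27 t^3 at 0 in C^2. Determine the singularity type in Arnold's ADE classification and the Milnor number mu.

Type E_8, Milnor number mu = 8.

The Hessian of f at 0 has rank 0. Corank 2; j^3 = (s + 3*t)^3 is a perfect cube, so E-series; the 5-jet and mu = 8 give E_8.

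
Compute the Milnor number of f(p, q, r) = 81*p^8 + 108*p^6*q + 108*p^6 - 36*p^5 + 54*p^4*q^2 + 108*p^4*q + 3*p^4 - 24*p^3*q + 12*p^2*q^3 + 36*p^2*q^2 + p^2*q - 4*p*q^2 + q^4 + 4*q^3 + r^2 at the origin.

5

The Hessian of f at 0 has rank 1. Corank 2; j^3 = q*(p - 2*q)^2 has shape L^2 M (L != M), so D-series; mu = 5 gives D_5.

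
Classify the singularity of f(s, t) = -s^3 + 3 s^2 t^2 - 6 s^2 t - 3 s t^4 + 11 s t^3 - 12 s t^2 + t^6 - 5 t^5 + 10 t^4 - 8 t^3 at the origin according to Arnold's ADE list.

The Hessian of f at 0 has rank 0. Corank 2; j^3 = -(s + 2*t)^3 is a perfect cube, so E-series; the 4-jet and mu = 7 give E_7.

E7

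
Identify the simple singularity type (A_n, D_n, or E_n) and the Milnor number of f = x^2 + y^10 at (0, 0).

Type A9, Milnor number mu = 9.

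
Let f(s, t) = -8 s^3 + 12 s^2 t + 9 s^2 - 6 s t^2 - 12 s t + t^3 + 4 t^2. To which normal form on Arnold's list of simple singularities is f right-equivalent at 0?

The Hessian of f at 0 has rank 1. Corank 1: A-series; mu = 2 gives A_2.

A2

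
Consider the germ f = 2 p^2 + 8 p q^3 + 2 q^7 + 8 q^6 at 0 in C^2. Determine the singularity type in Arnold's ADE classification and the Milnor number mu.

Type A_{6}, Milnor number mu = 6.

The Hessian of f at 0 has rank 1. Corank 1: A-series; mu = 6 gives A_6.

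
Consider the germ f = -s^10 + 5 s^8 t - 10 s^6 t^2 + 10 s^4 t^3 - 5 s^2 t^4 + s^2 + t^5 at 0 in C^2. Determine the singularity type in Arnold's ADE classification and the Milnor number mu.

The Hessian of f at 0 is [[2, 0], [0, 0]] with rank 1, so corank 1. A Groebner basis of the Jacobian ideal J(f) in C{s,t} is {t^4, s}; counting standard monomials gives mu = 4. Corank 1: A-series; mu = 4 gives A_4.

Type A_{4}, Milnor number mu = 4.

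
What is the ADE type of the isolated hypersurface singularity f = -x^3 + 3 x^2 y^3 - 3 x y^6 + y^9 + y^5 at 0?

The Hessian of f at 0 is [[0, 0], [0, 0]] with rank 0, so corank 2. A Groebner basis of the Jacobian ideal J(f) in C{x,y} is {-x^2/2 + x*y^3, y^4, x^3, x^2*y}; counting standard monomials gives mu = 8. Corank 2; j^3 = -x^3 is a perfect cube, so E-series; the 5-jet and mu = 8 give E_8.

E8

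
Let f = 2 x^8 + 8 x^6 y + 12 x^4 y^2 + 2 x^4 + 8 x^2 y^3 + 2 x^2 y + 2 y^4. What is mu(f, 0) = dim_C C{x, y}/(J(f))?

5

The Hessian of f at 0 has rank 0. Corank 2; j^3 = 2*x^2*y has shape L^2 M (L != M), so D-series; mu = 5 gives D_5.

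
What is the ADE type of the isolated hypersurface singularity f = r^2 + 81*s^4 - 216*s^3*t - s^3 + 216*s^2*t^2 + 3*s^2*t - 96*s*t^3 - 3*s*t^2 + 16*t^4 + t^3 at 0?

E_{6}

The Hessian of f at 0 has rank 1. Corank 2; j^3 = -(s - t)^3 is a perfect cube, so E-series; the 4-jet and mu = 6 give E_6.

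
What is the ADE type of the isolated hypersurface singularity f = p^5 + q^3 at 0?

E8

The Hessian of f at 0 has rank 0. Corank 2; j^3 = q^3 is a perfect cube, so E-series; the 5-jet and mu = 8 give E_8.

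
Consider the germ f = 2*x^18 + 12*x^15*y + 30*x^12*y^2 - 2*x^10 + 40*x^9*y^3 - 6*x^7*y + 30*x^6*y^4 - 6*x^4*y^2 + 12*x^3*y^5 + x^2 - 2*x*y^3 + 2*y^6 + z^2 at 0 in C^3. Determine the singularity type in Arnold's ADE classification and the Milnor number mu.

The Hessian of f at 0 has rank 2. Corank 1: A-series; mu = 5 gives A_5.

Type A5, Milnor number mu = 5.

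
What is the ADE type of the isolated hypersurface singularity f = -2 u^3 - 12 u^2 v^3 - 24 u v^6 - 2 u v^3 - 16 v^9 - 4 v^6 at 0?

E_7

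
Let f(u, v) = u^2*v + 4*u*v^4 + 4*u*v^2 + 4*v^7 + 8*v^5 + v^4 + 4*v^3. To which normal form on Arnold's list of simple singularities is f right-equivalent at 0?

D_{5}

The Hessian of f at 0 has rank 0. Corank 2; j^3 = v*(u + 2*v)^2 has shape L^2 M (L != M), so D-series; mu = 5 gives D_5.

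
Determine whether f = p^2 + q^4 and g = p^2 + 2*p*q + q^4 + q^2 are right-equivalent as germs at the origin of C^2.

Yes.

The Hessian of f at 0 is [[2, 0], [0, 0]] with rank 1, so corank 1. A Groebner basis of the Jacobian ideal J(f) in C{p,q} is {q^3, p}; counting standard monomials gives mu = 3. Corank 1: A-series; mu = 3 gives A_3. The Hessian of g at 0 is [[2, 2], [2, 2]] with rank 1, so corank 1. A Groebner basis of the Jacobian ideal J(g) in C{p,q} is {q^3, p + q}; counting standard monomials gives mu = 3. Corank 1: A-series; mu = 3 gives A_3. Both have type A_3, hence right-equivalent.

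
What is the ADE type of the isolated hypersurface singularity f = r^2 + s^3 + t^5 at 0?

E8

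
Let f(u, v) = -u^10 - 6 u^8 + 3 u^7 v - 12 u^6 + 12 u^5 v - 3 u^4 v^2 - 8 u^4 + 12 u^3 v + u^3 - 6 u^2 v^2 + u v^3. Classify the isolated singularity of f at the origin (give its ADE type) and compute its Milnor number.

Type E_{7}, Milnor number mu = 7.

The Hessian of f at 0 has rank 0. Corank 2; j^3 = u^3 is a perfect cube, so E-series; the 4-jet and mu = 7 give E_7.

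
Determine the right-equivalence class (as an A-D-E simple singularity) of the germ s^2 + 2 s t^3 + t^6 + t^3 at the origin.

A_2

The Hessian of f at 0 is [[2, 0], [0, 0]] with rank 1, so corank 1. A Groebner basis of the Jacobian ideal J(f) in C{s,t} is {t^2, s}; counting standard monomials gives mu = 2. Corank 1: A-series; mu = 2 gives A_2.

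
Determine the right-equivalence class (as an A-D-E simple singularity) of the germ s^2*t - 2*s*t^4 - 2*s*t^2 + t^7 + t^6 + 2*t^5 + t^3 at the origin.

D_7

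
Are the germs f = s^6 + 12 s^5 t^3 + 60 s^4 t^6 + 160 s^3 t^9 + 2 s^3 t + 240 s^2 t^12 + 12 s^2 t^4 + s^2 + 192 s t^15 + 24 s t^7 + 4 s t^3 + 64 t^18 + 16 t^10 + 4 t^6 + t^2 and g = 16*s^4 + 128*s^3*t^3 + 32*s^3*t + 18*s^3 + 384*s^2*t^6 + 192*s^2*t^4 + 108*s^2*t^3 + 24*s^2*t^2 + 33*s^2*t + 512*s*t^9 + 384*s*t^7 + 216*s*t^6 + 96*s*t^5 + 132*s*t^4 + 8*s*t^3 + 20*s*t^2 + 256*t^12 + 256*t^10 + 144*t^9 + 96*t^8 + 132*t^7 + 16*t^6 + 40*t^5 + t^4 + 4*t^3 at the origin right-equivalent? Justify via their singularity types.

No.

The Hessian of f at 0 has rank 2. Corank 0: nondegenerate Morse point, so A_1. The Hessian of g at 0 has rank 0. Corank 2; j^3 = (2*s + t)*(3*s + 2*t)^2 has shape L^2 M (L != M), so D-series; mu = 5 gives D_5. f is A_1 but g is D_5, hence not right-equivalent.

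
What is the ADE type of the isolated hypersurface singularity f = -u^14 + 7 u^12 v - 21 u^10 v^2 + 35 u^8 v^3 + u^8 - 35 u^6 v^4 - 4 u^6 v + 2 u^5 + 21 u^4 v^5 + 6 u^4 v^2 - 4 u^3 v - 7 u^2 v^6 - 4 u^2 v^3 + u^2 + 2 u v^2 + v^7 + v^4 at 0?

A_6

The Hessian of f at 0 has rank 1. Corank 1: A-series; mu = 6 gives A_6.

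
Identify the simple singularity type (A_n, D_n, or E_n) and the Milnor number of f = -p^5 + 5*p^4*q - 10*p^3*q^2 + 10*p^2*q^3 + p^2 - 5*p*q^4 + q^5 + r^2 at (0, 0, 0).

Type A_{4}, Milnor number mu = 4.

The Hessian of f at 0 has rank 2. Corank 1: A-series; mu = 4 gives A_4.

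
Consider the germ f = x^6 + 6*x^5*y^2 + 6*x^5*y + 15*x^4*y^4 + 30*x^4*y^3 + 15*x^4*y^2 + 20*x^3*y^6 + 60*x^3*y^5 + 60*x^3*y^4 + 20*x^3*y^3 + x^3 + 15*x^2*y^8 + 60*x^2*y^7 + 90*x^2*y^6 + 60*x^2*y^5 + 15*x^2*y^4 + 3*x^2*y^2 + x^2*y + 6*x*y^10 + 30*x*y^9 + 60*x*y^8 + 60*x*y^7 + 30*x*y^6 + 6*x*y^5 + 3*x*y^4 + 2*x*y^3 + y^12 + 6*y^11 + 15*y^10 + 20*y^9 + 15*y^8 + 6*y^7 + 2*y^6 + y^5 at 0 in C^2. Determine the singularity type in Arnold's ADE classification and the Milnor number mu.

Type D_{7}, Milnor number mu = 7.

The Hessian of f at 0 is [[0, 0], [0, 0]] with rank 0, so corank 2. A Groebner basis of the Jacobian ideal J(f) in C{x,y} is {-x^2 - x*y + y^4 - y^3, x^3, x^2*y - x*y/6 - y^3/6, x^2 + x*y^2 + x*y + y^3}; counting standard monomials gives mu = 7. Corank 2; j^3 = x^2*(x + y) has shape L^2 M (L != M), so D-series; mu = 7 gives D_7.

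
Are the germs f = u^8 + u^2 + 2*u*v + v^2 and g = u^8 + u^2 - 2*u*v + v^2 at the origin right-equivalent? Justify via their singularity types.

The Hessian of f at 0 is [[2, 2], [2, 2]] with rank 1, so corank 1. A Groebner basis of the Jacobian ideal J(f) in C{u,v} is {v^7, u + v}; counting standard monomials gives mu = 7. Corank 1: A-series; mu = 7 gives A_7. The Hessian of g at 0 is [[2, -2], [-2, 2]] with rank 1, so corank 1. A Groebner basis of the Jacobian ideal J(g) in C{u,v} is {v^7, u - v}; counting standard monomials gives mu = 7. Corank 1: A-series; mu = 7 gives A_7. Both have type A_7, hence right-equivalent.

Yes.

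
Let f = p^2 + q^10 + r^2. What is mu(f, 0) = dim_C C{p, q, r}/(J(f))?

The Hessian of f at 0 is [[2, 0, 0], [0, 0, 0], [0, 0, 2]] with rank 2, so corank 1. A Groebner basis of the Jacobian ideal J(f) in C{p,q,r} is {q^9, p, r}; counting standard monomials gives mu = 9. Corank 1: A-series; mu = 9 gives A_9.

9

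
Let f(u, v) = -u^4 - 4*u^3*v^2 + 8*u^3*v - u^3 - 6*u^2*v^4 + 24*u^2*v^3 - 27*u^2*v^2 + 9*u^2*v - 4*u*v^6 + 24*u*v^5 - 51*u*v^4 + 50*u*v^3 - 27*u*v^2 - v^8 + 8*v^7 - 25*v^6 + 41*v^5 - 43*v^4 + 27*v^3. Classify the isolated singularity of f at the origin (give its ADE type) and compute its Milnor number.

The Hessian of f at 0 has rank 0. Corank 2; j^3 = -(u - 3*v)^3 is a perfect cube, so E-series; the 4-jet and mu = 6 give E_6.

Type E6, Milnor number mu = 6.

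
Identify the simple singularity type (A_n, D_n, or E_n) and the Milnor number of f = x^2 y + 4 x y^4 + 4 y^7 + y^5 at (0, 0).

Type D_6, Milnor number mu = 6.

The Hessian of f at 0 is [[0, 0], [0, 0]] with rank 0, so corank 2. A Groebner basis of the Jacobian ideal J(f) in C{x,y} is {x*y/2 + y^4, x*y^2, x^2 - 5*x*y/2}; counting standard monomials gives mu = 6. Corank 2; j^3 = x^2*y has shape L^2 M (L != M), so D-series; mu = 6 gives D_6.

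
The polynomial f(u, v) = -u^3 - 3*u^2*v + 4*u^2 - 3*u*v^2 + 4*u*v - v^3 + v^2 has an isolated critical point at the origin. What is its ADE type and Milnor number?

The Hessian of f at 0 has rank 1. Corank 1: A-series; mu = 2 gives A_2.

Type A_2, Milnor number mu = 2.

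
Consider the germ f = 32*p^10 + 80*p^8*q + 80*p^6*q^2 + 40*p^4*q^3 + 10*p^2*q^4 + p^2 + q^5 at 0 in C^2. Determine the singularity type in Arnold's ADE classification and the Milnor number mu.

Type A_4, Milnor number mu = 4.

The Hessian of f at 0 is [[2, 0], [0, 0]] with rank 1, so corank 1. A Groebner basis of the Jacobian ideal J(f) in C{p,q} is {q^4, p}; counting standard monomials gives mu = 4. Corank 1: A-series; mu = 4 gives A_4.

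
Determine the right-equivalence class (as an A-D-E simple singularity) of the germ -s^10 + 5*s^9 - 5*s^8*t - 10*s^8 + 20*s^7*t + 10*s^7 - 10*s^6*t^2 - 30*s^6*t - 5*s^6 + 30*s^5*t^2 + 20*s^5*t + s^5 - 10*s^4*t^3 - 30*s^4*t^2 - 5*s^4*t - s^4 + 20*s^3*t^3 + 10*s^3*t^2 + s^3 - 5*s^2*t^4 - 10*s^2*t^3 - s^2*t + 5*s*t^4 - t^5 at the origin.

D6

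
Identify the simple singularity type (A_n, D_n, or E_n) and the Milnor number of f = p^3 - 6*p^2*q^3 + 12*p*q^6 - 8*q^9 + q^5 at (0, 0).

The Hessian of f at 0 has rank 0. Corank 2; j^3 = p^3 is a perfect cube, so E-series; the 5-jet and mu = 8 give E_8.

Type E_8, Milnor number mu = 8.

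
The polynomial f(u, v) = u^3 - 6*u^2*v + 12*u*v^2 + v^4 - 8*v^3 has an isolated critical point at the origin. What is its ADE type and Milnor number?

Type E_{6}, Milnor number mu = 6.

The Hessian of f at 0 is [[0, 0], [0, 0]] with rank 0, so corank 2. A Groebner basis of the Jacobian ideal J(f) in C{u,v} is {v^3, u^2 - 4*u*v + 4*v^2}; counting standard monomials gives mu = 6. Corank 2; j^3 = (u - 2*v)^3 is a perfect cube, so E-series; the 4-jet and mu = 6 give E_6.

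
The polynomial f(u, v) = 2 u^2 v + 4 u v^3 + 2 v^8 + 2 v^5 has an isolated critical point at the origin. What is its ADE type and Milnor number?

Type D_9, Milnor number mu = 9.

The Hessian of f at 0 has rank 0. Corank 2; j^3 = 2*u^2*v has shape L^2 M (L != M), so D-series; mu = 9 gives D_9.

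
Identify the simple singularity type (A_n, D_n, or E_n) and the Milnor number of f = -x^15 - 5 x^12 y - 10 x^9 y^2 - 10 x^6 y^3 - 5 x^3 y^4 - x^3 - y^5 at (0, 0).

Type E_8, Milnor number mu = 8.

The Hessian of f at 0 is [[0, 0], [0, 0]] with rank 0, so corank 2. A Groebner basis of the Jacobian ideal J(f) in C{x,y} is {y^4, x^2}; counting standard monomials gives mu = 8. Corank 2; j^3 = -x^3 is a perfect cube, so E-series; the 5-jet and mu = 8 give E_8.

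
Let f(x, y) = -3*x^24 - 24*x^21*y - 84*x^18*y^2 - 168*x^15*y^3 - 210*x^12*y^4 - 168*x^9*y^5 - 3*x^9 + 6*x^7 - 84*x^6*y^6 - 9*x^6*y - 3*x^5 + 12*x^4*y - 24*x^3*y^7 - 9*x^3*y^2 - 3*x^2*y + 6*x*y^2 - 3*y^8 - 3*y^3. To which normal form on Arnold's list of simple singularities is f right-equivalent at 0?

D_9

The Hessian of f at 0 has rank 0. Corank 2; j^3 = -3*y*(x - y)^2 has shape L^2 M (L != M), so D-series; mu = 9 gives D_9.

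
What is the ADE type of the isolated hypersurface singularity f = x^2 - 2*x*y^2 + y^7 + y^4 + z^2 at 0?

A_6

The Hessian of f at 0 is [[2, 0, 0], [0, 0, 0], [0, 0, 2]] with rank 2, so corank 1. A Groebner basis of the Jacobian ideal J(f) in C{x,y,z} is {x^3, -x + y^2, z}; counting standard monomials gives mu = 6. Corank 1: A-series; mu = 6 gives A_6.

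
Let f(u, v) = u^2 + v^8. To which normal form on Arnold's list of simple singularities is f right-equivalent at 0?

A_7

The Hessian of f at 0 is [[2, 0], [0, 0]] with rank 1, so corank 1. A Groebner basis of the Jacobian ideal J(f) in C{u,v} is {v^7, u}; counting standard monomials gives mu = 7. Corank 1: A-series; mu = 7 gives A_7.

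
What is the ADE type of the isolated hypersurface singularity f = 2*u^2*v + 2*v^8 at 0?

The Hessian of f at 0 has rank 0. Corank 2; j^3 = 2*u^2*v has shape L^2 M (L != M), so D-series; mu = 9 gives D_9.

D_9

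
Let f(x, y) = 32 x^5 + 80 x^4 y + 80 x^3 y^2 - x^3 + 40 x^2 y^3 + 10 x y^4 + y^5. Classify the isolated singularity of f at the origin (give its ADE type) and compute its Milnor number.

Type E_8, Milnor number mu = 8.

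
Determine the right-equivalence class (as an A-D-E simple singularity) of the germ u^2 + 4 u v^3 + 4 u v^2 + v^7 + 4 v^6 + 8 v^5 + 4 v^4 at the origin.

A_6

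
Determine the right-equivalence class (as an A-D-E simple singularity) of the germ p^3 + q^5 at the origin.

E8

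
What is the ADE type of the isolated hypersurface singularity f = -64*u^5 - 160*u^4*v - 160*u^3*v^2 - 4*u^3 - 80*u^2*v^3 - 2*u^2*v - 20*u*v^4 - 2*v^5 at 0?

D_6

The Hessian of f at 0 has rank 0. Corank 2; j^3 = -2*u^2*(2*u + v) has shape L^2 M (L != M), so D-series; mu = 6 gives D_6.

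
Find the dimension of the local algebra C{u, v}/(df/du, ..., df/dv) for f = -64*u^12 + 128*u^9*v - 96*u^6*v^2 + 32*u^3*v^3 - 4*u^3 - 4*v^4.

6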